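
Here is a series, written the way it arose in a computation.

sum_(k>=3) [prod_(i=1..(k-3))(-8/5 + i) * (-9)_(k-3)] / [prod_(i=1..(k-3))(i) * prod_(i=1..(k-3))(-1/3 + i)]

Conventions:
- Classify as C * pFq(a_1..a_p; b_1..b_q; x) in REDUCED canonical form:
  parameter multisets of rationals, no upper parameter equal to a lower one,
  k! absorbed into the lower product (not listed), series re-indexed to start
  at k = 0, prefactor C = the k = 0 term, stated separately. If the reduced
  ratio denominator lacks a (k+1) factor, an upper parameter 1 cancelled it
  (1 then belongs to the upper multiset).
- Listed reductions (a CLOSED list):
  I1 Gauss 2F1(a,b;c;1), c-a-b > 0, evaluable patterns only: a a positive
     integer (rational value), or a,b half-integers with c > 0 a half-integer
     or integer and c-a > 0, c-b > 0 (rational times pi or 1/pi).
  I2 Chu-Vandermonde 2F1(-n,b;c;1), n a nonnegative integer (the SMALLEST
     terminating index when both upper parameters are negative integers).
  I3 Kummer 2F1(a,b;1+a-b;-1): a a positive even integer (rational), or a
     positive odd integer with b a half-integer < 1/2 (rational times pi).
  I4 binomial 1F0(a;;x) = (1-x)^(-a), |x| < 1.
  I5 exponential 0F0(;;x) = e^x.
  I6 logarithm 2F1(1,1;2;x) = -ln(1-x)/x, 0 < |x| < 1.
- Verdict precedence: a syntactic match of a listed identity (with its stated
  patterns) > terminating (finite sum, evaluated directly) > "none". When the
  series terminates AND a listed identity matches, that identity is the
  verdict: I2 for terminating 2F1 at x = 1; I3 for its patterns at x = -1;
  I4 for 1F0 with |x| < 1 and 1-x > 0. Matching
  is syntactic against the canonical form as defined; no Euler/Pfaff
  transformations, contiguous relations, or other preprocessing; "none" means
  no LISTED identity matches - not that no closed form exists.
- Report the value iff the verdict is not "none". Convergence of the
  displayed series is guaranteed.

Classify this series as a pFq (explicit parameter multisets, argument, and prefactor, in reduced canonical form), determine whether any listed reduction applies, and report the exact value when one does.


Canonical form: C = 1 times 2F1 with upper {-9, -3/5}, lower {2/3}, x = 1. Verdict: this is Vandermonde's identity (I2) (terminating 2F1 at x = 1 with n = 9, b = -3/5, c = 2/3). Sum: 927768394196/160595703125.

First insight: t_0 being 1, the lower running product (prefactor 1) is a rising factorial.
Consecutive-term ratio: r(k) = 1 * (k-9) (k-3/5) / [(k+2/3) (k+1)] ; factor over Q: parameters, x = 1, and C = 1.


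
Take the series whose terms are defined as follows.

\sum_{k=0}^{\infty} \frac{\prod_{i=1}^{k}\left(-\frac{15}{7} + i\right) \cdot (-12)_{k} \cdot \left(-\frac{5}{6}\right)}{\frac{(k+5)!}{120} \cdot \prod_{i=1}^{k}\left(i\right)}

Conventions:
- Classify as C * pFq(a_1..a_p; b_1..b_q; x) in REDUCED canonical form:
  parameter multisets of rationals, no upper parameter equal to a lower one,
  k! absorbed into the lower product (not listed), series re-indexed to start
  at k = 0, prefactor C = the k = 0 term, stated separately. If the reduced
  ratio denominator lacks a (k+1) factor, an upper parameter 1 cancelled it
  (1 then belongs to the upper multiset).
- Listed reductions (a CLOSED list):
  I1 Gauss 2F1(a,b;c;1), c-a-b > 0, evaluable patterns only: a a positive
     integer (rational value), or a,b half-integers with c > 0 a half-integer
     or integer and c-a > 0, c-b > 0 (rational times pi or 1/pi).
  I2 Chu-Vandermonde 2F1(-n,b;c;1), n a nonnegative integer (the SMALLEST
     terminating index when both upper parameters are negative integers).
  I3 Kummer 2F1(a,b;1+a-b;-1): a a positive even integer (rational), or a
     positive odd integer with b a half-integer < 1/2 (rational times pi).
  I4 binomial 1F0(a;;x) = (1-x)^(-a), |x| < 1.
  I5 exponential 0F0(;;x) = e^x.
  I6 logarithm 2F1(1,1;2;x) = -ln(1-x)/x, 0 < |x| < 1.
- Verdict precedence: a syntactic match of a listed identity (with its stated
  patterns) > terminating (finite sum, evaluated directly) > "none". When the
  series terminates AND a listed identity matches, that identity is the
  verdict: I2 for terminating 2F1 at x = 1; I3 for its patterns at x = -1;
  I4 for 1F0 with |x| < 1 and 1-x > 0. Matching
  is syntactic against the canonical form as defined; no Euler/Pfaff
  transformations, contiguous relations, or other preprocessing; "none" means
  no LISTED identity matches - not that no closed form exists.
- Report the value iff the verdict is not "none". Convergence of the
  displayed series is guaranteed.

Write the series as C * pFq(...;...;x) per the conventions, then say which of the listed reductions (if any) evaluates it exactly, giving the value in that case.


With C = -\frac{5}{6}: the canonical form is 2F1(-12, -\frac{8}{7}; 6; 1). Verdict: Vandermonde's identity (I2) applies (terminating 2F1 at x = 1 with n = 12, b = -8/7, c = 6). Hence: -\frac{5899807320250}{2034669218547}.

The tell: with t_0 = -\frac{5}{6}, the product of the first k integers (C = -5/6) is k!.
Term ratio: r(k) = 1 * (k-12) (k-\frac{8}{7}) / [(k+6) (k+1)] ; factor over Q: parameters, x = 1, and C = -\frac{5}{6}.


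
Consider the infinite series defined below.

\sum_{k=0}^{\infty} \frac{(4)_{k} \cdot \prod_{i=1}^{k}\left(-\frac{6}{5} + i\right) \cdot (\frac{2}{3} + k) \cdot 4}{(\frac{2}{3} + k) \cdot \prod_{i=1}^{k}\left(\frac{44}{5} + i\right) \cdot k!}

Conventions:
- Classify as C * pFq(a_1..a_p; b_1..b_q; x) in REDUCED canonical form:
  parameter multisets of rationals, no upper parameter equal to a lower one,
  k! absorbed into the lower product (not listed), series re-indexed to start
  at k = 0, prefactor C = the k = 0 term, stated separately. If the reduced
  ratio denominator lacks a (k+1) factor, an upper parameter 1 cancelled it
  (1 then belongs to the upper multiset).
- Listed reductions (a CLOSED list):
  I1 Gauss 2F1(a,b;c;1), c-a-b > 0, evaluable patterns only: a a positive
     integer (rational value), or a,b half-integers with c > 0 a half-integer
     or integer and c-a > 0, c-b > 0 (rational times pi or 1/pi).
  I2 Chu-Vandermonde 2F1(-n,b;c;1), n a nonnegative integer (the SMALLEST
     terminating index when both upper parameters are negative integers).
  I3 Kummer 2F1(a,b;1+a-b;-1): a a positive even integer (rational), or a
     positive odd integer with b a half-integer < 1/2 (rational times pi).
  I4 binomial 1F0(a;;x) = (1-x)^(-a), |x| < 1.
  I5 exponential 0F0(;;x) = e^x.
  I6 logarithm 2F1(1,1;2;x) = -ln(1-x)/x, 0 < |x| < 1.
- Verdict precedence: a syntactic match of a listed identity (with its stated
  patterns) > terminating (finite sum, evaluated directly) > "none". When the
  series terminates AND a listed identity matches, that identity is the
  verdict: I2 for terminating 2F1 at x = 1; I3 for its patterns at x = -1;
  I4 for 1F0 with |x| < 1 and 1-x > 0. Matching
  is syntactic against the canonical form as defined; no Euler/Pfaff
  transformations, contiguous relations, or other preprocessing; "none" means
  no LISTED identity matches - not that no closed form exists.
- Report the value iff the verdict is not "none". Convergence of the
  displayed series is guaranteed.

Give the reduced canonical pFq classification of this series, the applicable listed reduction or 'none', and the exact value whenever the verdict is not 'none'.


Canonical form: C = 4 times 2F1 with upper {-\frac{1}{5}, 4}, lower {\frac{49}{5}}, x = 1. Verdict: this is Gauss (I1, integer-parameter pattern) (x = 1: the Gamma ratio telescopes since c-a-b = 6 > 0 and a = 4 in Z>0). Value: \frac{140998}{39375}.

Structural cue: t_0 being 4, k + 2/3 divides numerator and denominator alike; C = 4, x = 1 after cancelling.
Ratio: r(k) = 1 * (k-\frac{1}{5}) (k+4) / [(k+\frac{49}{5}) (k+1)] - rational in k. x = 1; t_0 = 4; negate the roots.


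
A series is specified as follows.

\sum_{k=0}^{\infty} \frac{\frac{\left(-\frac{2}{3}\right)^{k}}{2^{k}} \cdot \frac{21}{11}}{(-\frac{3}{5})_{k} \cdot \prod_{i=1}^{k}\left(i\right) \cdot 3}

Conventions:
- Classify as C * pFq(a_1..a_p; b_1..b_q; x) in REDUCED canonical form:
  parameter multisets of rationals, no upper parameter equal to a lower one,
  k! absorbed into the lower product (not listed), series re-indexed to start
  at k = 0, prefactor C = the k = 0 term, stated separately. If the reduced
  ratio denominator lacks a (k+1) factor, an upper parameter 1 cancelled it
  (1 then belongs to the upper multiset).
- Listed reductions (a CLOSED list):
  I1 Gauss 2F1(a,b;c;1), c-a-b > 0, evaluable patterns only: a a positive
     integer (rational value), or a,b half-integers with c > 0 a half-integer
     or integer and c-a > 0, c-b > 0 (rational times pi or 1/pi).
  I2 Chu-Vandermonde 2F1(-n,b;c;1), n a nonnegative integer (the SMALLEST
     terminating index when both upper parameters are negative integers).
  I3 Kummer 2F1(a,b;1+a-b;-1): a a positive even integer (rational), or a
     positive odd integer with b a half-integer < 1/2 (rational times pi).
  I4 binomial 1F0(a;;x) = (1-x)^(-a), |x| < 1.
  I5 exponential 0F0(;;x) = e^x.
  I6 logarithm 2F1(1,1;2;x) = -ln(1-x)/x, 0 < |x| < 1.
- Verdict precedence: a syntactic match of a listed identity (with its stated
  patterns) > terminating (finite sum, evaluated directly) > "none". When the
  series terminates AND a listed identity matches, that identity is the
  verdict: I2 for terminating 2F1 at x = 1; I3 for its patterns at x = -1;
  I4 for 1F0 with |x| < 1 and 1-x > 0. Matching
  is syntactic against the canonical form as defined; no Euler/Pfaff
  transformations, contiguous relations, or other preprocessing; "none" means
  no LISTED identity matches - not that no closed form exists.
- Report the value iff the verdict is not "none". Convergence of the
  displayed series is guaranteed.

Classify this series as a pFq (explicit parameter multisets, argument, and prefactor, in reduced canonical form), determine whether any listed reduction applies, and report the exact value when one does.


Classification (C = \frac{7}{11}): 0F1 with upper {-}, lower {-\frac{3}{5}}, argument x = -\frac{1}{3}. Verdict: none - at argument -\frac{1}{3} the multisets {-} ; {-\frac{3}{5}} match no listed identity.

The tell: t_0 being \frac{7}{11}, the two k-th powers (prefactor 7/11) combine into one argument.
Step ratio: r(k) = -\frac{1}{3} * 1 / [(k-\frac{3}{5}) (k+1)] ; factor over Q: parameters, x = -\frac{1}{3}, and C = \frac{7}{11}.


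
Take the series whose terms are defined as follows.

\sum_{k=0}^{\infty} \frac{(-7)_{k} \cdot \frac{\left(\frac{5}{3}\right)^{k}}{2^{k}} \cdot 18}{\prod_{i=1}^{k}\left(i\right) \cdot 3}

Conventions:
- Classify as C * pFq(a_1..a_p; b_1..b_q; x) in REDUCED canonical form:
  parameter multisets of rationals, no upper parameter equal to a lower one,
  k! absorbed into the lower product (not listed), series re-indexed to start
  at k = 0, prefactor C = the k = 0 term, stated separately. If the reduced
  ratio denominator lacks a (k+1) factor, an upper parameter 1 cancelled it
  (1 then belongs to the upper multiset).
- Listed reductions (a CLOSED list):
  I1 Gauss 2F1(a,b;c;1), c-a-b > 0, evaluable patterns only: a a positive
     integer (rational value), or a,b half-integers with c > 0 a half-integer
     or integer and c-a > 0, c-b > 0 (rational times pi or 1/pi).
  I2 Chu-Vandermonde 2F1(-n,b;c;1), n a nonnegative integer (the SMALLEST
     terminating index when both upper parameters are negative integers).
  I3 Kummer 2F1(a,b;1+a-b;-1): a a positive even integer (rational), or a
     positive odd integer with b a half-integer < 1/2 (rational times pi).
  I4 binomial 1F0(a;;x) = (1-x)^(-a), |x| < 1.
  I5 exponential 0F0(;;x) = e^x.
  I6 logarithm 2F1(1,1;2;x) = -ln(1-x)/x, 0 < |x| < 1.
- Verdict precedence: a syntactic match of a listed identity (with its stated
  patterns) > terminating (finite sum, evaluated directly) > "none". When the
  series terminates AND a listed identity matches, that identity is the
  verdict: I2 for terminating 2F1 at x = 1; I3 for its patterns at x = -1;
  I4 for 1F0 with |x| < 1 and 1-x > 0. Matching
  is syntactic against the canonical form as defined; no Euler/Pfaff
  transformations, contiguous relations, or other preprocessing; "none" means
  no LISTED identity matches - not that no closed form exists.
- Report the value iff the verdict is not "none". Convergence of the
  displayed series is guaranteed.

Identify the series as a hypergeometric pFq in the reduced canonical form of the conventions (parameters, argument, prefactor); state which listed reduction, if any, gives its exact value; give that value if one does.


The tell: with t_0 = 6, the two k-th powers (C = 6, x = 5/6) combine into one argument.
Consecutive-term ratio: r(k) = \frac{5}{6} * (k-7) / [(k+1)] - rational in k. x = \frac{5}{6}; t_0 = 6; negate the roots.

Reduced: x = \frac{5}{6}, 1F0, upper = {-7}, lower = {-}, C = 6. Verdict: this is the binomial series (I4) (the 1F0 binomial series: exponent 7, x = \frac{5}{6}). Hence: \frac{1}{46656}.


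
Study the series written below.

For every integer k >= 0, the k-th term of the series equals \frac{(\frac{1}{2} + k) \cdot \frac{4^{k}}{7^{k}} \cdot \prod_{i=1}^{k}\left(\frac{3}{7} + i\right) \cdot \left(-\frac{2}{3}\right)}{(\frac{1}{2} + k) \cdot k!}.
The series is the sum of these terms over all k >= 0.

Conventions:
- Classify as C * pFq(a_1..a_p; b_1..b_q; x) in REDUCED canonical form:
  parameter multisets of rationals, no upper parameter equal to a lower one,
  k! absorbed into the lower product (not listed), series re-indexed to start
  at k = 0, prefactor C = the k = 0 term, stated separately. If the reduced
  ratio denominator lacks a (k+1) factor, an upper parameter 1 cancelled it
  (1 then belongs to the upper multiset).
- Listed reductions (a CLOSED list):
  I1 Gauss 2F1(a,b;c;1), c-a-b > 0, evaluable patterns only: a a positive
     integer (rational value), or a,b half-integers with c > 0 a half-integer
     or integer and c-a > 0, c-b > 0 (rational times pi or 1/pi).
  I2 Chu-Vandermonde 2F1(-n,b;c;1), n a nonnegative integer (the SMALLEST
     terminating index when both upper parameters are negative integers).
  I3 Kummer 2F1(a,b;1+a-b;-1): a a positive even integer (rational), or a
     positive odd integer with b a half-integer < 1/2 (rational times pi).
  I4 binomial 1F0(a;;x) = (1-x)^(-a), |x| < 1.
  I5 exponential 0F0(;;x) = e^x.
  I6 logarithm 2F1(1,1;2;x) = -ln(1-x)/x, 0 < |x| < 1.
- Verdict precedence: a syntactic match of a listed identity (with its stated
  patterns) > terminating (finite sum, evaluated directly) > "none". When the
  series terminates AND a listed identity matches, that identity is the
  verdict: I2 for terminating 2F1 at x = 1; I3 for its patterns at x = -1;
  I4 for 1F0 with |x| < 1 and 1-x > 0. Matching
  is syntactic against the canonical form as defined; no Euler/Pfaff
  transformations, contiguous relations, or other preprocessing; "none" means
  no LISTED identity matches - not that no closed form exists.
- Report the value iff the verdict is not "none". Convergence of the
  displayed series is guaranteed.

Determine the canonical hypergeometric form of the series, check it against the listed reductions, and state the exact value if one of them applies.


At argument \frac{4}{7}: a 1F0 with upper {\frac{10}{7}}, lower {-}, scaled by C = -\frac{2}{3}. Verdict: binomial (I4) matches (the 1F0 binomial series: exponent -10/7, x = \frac{4}{7}). Exact value: \left(-\frac{2}{3}\right) \cdot \left(\frac{3}{7}\right)^{-\frac{10}{7}}.

The tell: x = \frac{4}{7} and striking the common factor k + 1/2 reduces the term (C = -2/3).
Adjacent-term ratio: r(k) = \frac{4}{7} * (k+\frac{10}{7}) / [(k+1)] - poly over poly, x = \frac{4}{7} from leading terms; C = -\frac{2}{3} at k = 0.


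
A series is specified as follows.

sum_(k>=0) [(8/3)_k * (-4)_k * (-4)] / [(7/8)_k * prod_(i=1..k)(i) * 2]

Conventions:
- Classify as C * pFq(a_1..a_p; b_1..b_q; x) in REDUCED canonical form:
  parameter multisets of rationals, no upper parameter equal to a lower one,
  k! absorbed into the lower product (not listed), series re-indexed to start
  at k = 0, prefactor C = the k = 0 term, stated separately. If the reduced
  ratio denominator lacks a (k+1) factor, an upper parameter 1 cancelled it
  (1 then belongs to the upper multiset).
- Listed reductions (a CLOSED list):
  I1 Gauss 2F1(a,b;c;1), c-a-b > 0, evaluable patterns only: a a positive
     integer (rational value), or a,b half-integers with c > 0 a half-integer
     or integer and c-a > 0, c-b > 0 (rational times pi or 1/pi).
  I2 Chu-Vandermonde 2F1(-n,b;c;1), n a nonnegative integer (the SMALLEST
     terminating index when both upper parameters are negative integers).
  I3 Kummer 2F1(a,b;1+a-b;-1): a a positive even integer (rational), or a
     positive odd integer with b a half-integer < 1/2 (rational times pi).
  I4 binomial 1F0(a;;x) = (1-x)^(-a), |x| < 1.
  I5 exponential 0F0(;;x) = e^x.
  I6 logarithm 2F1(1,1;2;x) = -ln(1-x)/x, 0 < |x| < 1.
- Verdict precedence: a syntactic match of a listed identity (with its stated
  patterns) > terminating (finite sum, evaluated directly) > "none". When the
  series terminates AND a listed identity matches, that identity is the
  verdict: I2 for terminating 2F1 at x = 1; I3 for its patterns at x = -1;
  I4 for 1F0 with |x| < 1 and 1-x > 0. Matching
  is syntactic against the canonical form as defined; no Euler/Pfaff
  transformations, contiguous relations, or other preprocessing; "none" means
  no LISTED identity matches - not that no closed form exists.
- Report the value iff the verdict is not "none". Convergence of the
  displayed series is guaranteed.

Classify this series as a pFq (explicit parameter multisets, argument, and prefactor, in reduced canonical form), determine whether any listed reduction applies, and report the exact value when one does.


The tell: t_0 being -2, the product of the first k integers (C = -2, x = 1) is k!.
Term ratio: r(k) = 1 * (k-4) (k+8/3) / [(k+7/8) (k+1)] - poly over poly, x = 1 from leading terms; C = -2 at k = 0.

x = 1 here; the reduced form reads 2F1, upper {-4, 8/3}, lower {7/8}, C = -2. Verdict: the Chu-Vandermonde identity I2 matches (terminating 2F1 at x = 1 with n = 4, b = 8/3, c = 7/8). Hence: -47386/1212813.


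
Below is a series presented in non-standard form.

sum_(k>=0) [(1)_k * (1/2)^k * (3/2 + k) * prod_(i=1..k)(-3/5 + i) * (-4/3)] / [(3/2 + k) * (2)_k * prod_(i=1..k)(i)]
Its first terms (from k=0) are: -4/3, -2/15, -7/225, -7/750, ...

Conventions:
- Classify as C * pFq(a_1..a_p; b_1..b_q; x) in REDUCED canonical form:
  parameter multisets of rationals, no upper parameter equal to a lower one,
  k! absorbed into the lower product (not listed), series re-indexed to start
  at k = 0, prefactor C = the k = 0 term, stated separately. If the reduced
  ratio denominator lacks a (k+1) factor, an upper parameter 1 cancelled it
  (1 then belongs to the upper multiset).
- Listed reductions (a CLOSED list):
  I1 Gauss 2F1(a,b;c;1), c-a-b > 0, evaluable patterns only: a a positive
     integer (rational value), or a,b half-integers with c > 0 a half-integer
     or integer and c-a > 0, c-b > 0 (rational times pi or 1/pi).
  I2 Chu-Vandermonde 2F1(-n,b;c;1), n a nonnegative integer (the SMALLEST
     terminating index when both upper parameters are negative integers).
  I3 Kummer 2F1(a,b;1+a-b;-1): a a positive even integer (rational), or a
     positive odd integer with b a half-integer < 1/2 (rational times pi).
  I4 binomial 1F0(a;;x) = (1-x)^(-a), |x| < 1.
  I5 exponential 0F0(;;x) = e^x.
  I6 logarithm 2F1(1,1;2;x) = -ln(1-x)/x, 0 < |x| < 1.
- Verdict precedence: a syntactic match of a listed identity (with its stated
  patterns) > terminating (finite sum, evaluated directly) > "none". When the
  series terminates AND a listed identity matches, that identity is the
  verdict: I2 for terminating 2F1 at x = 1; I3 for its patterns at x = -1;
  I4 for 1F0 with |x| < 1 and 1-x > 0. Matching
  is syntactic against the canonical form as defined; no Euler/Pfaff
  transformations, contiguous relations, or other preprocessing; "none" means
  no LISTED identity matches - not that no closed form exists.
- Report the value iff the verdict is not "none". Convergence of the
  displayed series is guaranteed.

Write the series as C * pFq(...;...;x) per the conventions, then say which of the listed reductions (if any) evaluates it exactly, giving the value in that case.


This is -4/3 * 2F1(2/5, 1; 2; 1/2) in reduced canonical form. Verdict: none. No listed pattern accepts 2F1(2/5, 1; 2; 1/2).

The tell: t_0 being -4/3, the running product (C = -4/3) telescopes to a rising factorial.
Step ratio: r(k) = (1/2) * (k+2/5) (k+1) / [(k+2) (k+1)] - rational in k, leading ratio (1/2); with t_0 = -4/3, classification follows.


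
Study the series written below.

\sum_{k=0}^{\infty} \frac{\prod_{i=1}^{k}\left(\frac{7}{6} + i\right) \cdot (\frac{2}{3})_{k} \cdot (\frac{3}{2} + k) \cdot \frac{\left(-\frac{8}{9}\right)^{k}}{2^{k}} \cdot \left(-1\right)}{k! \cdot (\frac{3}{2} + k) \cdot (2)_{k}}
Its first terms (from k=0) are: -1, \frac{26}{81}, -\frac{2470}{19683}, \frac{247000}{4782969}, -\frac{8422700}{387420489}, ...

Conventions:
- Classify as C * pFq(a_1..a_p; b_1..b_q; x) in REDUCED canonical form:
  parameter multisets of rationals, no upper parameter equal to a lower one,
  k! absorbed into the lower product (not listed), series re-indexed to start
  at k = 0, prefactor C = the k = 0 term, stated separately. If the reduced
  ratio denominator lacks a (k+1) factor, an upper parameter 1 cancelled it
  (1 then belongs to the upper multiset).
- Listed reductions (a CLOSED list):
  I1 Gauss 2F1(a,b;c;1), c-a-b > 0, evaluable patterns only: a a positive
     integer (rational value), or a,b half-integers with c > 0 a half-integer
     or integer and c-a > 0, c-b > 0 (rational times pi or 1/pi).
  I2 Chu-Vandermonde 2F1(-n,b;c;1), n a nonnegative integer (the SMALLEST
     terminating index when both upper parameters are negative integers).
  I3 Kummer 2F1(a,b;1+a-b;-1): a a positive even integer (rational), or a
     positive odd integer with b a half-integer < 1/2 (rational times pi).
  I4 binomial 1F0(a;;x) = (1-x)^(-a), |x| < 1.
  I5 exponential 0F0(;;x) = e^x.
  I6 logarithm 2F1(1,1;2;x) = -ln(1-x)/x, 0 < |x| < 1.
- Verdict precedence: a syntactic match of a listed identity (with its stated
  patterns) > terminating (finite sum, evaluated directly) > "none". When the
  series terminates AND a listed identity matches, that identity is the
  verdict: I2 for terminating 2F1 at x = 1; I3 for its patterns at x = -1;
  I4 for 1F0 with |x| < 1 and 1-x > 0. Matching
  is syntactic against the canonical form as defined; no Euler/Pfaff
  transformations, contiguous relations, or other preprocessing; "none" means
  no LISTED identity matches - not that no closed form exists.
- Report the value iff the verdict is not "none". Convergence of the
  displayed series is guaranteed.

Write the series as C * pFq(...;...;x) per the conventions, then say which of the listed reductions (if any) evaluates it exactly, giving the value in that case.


Canonical form: C = -1 times 2F1 with upper {\frac{2}{3}, \frac{13}{6}}, lower {2}, x = -\frac{4}{9}. Verdict: none (x = -\frac{4}{9}): each listed identity misses the multisets {\frac{2}{3}, \frac{13}{6}} ; {2}.

The tell: x = -\frac{4}{9} and the two k-th powers (C = -1, x = -4/9) combine into one argument.
Consecutive-term ratio: r(k) = -\frac{4}{9} * (k+\frac{2}{3}) (k+\frac{13}{6}) / [(k+2) (k+1)] - poly over poly, x = -\frac{4}{9} from leading terms; C = -1 at k = 0.


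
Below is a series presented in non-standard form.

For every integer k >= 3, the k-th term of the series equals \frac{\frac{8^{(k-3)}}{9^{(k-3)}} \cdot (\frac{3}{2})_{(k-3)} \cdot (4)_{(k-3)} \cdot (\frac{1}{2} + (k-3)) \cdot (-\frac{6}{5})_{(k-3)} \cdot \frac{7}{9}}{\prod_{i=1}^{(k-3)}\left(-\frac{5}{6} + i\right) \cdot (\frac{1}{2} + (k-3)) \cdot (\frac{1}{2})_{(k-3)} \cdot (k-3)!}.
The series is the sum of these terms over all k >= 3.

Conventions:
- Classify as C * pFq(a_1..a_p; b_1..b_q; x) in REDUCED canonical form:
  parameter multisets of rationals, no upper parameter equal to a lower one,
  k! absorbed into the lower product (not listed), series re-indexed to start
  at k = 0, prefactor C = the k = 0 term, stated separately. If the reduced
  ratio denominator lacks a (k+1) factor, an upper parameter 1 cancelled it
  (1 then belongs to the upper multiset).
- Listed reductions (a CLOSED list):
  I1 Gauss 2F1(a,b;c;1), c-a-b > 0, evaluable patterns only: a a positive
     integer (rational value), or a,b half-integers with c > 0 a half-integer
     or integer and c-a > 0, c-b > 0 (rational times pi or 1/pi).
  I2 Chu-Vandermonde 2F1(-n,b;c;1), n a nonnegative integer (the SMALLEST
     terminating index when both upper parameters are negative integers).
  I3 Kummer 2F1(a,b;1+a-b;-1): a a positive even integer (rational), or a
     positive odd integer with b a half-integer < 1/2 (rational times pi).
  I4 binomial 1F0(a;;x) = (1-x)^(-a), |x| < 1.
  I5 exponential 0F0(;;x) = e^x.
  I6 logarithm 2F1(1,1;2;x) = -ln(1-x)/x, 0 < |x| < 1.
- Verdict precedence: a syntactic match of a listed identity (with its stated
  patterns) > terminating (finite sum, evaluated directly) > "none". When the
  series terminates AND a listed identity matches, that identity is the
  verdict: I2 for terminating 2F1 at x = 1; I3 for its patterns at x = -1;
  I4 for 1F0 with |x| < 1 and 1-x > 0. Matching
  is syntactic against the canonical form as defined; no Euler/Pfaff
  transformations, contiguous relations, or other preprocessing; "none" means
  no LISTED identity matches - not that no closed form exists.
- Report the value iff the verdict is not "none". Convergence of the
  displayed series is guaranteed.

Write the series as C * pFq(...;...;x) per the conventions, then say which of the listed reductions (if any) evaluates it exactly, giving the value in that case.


The series (x = \frac{8}{9}) is 3F2: upper {-\frac{6}{5}, \frac{3}{2}, 4}, lower {\frac{1}{6}, \frac{1}{2}}, prefactor \frac{7}{9}. Verdict: none - at argument \frac{8}{9} the multisets {-\frac{6}{5}, \frac{3}{2}, 4} ; {\frac{1}{6}, \frac{1}{2}} match no listed identity.

First insight: x = \frac{8}{9} and the lower running product (prefactor 7/9) is a rising factorial.
Adjacent-term ratio: r(k) = \frac{8}{9} * (k-\frac{6}{5}) (k+\frac{3}{2}) (k+4) / [(k+\frac{1}{6}) (k+\frac{1}{2}) (k+1)] - poly over poly, x = \frac{8}{9} from leading terms; C = \frac{7}{9} at k = 0.


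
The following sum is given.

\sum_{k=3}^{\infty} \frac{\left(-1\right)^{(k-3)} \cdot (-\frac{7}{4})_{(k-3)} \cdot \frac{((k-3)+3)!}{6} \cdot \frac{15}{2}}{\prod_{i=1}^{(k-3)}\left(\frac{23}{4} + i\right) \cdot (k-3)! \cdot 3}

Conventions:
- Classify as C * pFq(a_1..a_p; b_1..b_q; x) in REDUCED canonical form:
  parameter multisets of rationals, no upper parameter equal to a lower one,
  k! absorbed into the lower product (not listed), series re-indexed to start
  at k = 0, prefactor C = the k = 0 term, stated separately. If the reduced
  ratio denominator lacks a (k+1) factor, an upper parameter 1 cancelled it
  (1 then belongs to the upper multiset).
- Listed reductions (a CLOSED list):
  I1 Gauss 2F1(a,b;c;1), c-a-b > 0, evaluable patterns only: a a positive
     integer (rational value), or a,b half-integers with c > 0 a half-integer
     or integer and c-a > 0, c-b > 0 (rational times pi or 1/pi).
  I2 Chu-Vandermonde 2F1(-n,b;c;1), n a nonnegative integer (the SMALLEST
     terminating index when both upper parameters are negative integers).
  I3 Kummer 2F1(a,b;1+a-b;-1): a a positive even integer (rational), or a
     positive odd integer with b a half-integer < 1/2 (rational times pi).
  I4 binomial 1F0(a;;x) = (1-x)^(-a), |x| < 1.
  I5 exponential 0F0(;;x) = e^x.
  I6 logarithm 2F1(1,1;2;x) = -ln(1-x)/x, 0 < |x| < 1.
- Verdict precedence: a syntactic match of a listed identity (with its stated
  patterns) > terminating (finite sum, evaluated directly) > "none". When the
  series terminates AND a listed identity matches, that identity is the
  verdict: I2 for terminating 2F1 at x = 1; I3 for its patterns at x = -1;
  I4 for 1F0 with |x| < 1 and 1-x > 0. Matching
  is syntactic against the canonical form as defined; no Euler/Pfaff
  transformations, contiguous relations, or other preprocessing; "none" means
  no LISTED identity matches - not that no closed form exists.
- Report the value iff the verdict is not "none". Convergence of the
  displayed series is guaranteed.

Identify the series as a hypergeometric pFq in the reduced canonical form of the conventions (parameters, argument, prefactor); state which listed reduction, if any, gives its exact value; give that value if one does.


Classification (C = \frac{5}{2}): 2F1 with upper {-\frac{7}{4}, 4}, lower {\frac{27}{4}}, argument x = -1. Verdict at x = -1: Kummer (I3) matches (x = -1; c = \frac{27}{4} equals 1+a-b for upper {-\frac{7}{4}, 4}: listed pattern). Value: \frac{2185}{384}.

The tell: with t_0 = \frac{5}{2}, the lower running product (C = 5/2, x = -1) is a rising factorial.
Term ratio: r(k) = -1 * (k-\frac{7}{4}) (k+4) / [(k+\frac{27}{4}) (k+1)] - rational in k. x = -1; t_0 = \frac{5}{2}; negate the roots.


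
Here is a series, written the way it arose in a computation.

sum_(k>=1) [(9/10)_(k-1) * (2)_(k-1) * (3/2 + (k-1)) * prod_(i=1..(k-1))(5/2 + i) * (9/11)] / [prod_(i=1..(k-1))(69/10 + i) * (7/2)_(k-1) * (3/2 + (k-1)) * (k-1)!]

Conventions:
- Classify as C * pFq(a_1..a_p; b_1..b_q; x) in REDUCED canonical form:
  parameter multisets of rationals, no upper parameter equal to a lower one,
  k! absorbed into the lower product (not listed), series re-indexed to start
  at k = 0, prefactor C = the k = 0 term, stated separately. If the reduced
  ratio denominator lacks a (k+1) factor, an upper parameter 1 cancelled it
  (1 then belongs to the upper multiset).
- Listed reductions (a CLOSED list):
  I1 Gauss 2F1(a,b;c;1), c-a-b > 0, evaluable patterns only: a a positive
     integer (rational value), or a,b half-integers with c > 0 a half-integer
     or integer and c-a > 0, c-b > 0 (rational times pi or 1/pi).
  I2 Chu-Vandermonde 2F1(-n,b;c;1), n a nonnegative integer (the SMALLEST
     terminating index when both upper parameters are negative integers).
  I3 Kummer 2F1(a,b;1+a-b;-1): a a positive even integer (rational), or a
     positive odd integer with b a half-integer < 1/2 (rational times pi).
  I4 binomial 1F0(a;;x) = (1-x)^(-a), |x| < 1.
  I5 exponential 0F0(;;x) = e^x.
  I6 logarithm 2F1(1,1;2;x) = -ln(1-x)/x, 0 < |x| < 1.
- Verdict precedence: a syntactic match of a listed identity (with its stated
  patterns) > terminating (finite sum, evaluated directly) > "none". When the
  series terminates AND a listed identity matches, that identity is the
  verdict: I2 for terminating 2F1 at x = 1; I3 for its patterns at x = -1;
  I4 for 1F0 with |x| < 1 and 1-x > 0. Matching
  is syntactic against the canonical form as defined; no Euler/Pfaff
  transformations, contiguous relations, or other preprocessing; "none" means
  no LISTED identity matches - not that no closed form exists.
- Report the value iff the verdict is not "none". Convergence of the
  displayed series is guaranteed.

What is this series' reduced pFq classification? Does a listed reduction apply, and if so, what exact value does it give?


The series (x = 1) is 2F1: upper {9/10, 2}, lower {79/10}, prefactor 9/11. Verdict at x = 1: the Gauss summation I1 matches (x = 1: the Gamma ratio telescopes since c-a-b = 5 > 0 and a = 2 in Z>0). Value: 12213/11000.

Key step: t_0 = 9/11 here, and the parameter 7/2 appears in both the upper and lower lists and cancels (alongside the other common factor).
Step ratio: r(k) = 1 * (k+9/10) (k+2) / [(k+79/10) (k+1)] ; factor over Q: parameters, x = 1, and C = 9/11.


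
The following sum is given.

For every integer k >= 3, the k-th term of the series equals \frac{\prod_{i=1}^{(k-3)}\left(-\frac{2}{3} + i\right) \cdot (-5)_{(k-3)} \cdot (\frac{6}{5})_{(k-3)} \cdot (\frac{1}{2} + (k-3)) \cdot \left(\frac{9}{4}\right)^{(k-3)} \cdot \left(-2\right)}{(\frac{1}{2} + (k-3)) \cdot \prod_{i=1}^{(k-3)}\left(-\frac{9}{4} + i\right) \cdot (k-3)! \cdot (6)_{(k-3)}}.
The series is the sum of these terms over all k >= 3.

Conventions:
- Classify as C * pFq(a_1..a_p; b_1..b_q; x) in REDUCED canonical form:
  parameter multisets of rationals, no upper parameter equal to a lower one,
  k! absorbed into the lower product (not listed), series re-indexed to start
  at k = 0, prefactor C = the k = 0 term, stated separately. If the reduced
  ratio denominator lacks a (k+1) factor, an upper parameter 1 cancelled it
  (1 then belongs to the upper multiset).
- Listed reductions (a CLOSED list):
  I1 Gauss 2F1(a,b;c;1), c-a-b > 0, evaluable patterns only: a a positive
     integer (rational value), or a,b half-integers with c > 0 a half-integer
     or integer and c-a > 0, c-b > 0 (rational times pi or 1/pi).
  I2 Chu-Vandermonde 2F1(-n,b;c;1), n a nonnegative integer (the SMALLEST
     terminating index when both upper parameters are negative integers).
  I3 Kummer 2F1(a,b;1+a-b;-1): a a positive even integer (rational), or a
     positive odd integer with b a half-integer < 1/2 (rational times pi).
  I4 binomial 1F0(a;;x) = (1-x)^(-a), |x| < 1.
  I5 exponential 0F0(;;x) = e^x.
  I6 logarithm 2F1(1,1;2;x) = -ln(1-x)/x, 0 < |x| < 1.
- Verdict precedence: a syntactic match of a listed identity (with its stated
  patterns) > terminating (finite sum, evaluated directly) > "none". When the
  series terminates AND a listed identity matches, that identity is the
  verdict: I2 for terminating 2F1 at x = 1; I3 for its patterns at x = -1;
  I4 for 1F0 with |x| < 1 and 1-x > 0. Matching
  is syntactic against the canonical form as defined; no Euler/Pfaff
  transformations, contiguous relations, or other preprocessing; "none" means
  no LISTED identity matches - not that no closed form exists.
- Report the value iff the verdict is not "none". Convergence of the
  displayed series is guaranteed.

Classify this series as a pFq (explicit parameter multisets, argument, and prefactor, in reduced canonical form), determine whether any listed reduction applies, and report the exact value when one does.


The series (x = \frac{9}{4}) is 3F2: upper {-5, \frac{1}{3}, \frac{6}{5}}, lower {-\frac{5}{4}, 6}, prefactor -2. Verdict: terminating - no listed pattern fits, but -5 in the upper list cuts the series at k = 5; direct evaluation. Value: -\frac{317888}{109375}.

Key observation: with t_0 = -2, the lower running product (C = -2) is a rising factorial.
Adjacent-term ratio: r(k) = \frac{9}{4} * (k-5) (k+\frac{1}{3}) (k+\frac{6}{5}) / [(k-\frac{5}{4}) (k+6) (k+1)] - rational in k. x = \frac{9}{4}; t_0 = -2; negate the roots.


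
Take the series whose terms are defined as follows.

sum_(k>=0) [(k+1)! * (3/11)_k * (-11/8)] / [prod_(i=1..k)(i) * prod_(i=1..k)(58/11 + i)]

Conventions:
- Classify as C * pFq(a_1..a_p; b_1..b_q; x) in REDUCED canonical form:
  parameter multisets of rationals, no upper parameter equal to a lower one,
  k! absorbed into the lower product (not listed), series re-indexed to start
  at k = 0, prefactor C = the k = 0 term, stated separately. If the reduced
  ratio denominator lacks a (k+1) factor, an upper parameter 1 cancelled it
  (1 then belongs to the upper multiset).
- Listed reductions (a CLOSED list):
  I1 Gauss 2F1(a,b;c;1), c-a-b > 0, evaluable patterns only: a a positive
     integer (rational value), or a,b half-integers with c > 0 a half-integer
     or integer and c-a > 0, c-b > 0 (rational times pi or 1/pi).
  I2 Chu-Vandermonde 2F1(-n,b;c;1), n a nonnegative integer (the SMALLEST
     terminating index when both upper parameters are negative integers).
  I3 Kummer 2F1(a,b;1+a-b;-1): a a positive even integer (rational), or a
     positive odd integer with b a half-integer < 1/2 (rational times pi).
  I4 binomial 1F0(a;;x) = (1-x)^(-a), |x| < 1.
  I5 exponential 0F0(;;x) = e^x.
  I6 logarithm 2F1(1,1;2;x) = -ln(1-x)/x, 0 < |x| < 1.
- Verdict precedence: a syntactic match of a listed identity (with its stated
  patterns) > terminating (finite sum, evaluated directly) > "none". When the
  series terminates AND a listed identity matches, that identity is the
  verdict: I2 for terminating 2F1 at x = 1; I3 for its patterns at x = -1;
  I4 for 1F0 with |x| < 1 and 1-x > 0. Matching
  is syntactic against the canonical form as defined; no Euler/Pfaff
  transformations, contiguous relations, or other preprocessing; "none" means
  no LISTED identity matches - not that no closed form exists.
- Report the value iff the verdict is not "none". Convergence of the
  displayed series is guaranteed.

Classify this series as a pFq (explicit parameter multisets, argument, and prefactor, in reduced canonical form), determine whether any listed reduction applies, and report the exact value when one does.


Canonical form: C = -11/8 times 2F1 with upper {3/11, 2}, lower {69/11}, x = 1. Verdict: Gauss's theorem (I1) matches (x = 1: the Gamma ratio telescopes since c-a-b = 4 > 0 and a = 2 in Z>0). Hence: -1363/880.

The tell: t_0 being -11/8, the lower running product (C = -11/8, x = 1) is a rising factorial.
Consecutive-term ratio: r(k) = 1 * (k+3/11) (k+2) / [(k+69/11) (k+1)] - rational in k, leading ratio 1; with t_0 = -11/8, classification follows.


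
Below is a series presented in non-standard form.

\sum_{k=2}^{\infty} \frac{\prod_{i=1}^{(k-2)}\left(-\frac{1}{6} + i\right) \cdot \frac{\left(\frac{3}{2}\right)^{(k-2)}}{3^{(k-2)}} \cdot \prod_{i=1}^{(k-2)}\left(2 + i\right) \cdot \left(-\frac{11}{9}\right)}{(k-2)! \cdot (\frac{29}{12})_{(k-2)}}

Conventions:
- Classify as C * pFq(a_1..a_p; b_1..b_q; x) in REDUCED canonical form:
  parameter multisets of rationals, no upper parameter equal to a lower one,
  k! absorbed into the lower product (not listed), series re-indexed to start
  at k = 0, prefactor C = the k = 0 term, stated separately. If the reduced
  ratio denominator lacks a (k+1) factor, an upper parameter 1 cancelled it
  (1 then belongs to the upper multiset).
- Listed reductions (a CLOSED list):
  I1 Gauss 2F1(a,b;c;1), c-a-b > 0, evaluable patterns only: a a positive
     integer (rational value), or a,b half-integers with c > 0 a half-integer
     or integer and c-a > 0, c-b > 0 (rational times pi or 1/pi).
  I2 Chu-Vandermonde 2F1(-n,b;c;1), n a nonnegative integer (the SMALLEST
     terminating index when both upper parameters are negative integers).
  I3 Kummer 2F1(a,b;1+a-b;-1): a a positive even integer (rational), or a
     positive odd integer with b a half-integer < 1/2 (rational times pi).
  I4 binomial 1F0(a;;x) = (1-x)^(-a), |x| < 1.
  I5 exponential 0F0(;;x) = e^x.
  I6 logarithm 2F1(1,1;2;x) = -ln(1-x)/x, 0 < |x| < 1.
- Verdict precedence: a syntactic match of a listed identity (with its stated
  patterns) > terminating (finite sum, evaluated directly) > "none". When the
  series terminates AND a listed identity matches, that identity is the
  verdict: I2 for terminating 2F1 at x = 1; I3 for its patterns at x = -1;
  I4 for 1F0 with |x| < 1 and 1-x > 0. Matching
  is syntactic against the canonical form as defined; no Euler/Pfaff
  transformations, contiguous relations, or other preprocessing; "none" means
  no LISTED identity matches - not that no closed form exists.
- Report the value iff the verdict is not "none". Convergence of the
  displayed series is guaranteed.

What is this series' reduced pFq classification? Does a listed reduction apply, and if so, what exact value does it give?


The series (x = \frac{1}{2}) is 2F1: upper {\frac{5}{6}, 3}, lower {\frac{29}{12}}, prefactor -\frac{11}{9}. Verdict: none. No listed pattern accepts 2F1(\frac{5}{6}, 3; \frac{29}{12}; \frac{1}{2}).

Structural cue: t_0 being -\frac{11}{9}, the running product (C = -11/9) telescopes to a rising factorial.
Adjacent-term ratio: r(k) = \frac{1}{2} * (k+\frac{5}{6}) (k+3) / [(k+\frac{29}{12}) (k+1)] - poly over poly, x = \frac{1}{2} from leading terms; C = -\frac{11}{9} at k = 0.


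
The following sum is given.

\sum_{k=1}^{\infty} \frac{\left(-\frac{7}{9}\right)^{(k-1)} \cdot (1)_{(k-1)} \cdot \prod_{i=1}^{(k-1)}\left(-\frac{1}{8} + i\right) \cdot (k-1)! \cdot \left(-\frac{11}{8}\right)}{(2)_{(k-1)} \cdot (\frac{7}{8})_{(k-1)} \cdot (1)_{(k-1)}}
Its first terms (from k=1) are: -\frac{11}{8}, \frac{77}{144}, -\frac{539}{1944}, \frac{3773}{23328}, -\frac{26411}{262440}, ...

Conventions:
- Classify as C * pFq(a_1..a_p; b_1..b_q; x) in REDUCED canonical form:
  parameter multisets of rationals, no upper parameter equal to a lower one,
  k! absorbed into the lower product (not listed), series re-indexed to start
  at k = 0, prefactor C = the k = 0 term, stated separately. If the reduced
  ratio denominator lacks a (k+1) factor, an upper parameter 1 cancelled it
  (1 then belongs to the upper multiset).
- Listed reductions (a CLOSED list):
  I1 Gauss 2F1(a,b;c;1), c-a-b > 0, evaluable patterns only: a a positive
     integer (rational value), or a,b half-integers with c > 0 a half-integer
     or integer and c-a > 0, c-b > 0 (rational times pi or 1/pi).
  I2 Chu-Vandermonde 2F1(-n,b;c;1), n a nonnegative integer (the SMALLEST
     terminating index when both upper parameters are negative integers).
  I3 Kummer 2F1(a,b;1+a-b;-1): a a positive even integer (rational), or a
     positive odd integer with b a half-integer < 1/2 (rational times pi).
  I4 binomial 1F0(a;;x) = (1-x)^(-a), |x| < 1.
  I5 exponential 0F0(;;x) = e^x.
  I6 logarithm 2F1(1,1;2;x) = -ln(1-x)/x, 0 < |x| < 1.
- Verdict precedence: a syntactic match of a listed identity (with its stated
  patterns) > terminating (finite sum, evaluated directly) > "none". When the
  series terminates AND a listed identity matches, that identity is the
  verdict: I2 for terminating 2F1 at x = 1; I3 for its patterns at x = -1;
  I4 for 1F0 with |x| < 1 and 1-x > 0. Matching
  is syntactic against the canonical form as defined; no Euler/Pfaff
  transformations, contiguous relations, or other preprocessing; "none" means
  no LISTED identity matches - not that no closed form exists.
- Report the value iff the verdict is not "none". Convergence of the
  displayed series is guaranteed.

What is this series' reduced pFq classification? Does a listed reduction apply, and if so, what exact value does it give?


First insight: from the first term -\frac{11}{8}: the parameter 7/8 appears in both the upper and lower lists and cancels.
Term ratio: r(k) = -\frac{7}{9} * (k+1) (k+1) / [(k+2) (k+1)] ; factor over Q: parameters, x = -\frac{7}{9}, and C = -\frac{11}{8}.

x = -\frac{7}{9} here; the reduced form reads 2F1, upper {1, 1}, lower {2}, C = -\frac{11}{8}. Verdict (x = -\frac{7}{9}): the logarithmic series (I6) applies (the logarithm: parameters (1,1;2), x = -\frac{7}{9}). Value: \left(-\frac{99}{56}\right) \cdot \ln\left(\frac{16}{9}\right).
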